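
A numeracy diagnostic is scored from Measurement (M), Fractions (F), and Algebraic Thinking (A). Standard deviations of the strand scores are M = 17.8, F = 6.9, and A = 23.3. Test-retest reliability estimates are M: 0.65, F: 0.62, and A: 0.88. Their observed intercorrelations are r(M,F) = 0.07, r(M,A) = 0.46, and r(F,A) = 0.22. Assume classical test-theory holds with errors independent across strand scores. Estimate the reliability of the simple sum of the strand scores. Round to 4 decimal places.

0.8590

Var(M+F+A) = 17.8² + 6.9² + 23.3² + 2·[17.8·6.9·0.07 + 17.8·23.3·0.46 + 6.9·23.3·0.22] = 907.34 + 469.494 = 1376.83.
With uncorrelated errors the cross-covariances are all true-score covariance, so they carry over unchanged; only the diagonal terms shrink to ρᵢσᵢ².
True-score variance = [17.8²·0.65 + 6.9²·0.62 + 23.3²·0.88] + 469.494 = 713.207 + 469.494 = 1182.7.
Reliability = 1182.7 / 1376.83 = 0.8590.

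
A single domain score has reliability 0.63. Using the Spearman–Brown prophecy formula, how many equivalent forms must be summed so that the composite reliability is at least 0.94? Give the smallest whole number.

10

k ≥ ρ*(1−ρ₁)/(ρ₁(1−ρ*)) = 0.94·0.37 / (0.63·0.06) = 9.201.
Smallest integer k = 10.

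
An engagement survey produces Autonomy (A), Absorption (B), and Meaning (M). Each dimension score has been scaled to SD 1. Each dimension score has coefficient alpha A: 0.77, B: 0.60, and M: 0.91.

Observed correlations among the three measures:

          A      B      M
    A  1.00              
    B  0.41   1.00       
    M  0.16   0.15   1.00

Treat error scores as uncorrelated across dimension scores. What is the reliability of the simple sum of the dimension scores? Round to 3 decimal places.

0.838

Var(A+B+M) = 3 + 2·[0.41 + 0.16 + 0.15] = 3 + 1.44 = 4.44.
Because errors are independent across components, Cov(Tᵢ,Tⱼ) = Cov(Xᵢ,Xⱼ); the off-diagonal part of the true-score variance is the same as above.
True-score variance = [0.77 + 0.60 + 0.91] + 1.44 = 2.28 + 1.44 = 3.72.
Reliability = 3.72 / 4.44 = 0.838.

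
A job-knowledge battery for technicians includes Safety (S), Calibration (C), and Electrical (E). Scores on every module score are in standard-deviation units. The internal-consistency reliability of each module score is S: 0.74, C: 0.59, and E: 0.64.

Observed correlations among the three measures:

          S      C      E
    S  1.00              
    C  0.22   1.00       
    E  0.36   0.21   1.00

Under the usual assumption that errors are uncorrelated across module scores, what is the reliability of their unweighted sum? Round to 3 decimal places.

0.775

Var(S+C+E) = 3 + 2·[0.22 + 0.36 + 0.21] = 3 + 1.58 = 4.58.
Because errors are independent across components, Cov(Tᵢ,Tⱼ) = Cov(Xᵢ,Xⱼ); the off-diagonal part of the true-score variance is the same as above.
True-score variance = [0.74 + 0.59 + 0.64] + 1.58 = 1.97 + 1.58 = 3.55.
Reliability = 3.55 / 4.58 = 0.775.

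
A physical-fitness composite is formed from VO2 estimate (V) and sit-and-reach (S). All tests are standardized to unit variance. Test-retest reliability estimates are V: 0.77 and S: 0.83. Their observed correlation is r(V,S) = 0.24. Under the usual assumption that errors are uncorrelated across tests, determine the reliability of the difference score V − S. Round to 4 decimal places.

0.7368

Var(V−S) = 1 + 1 − 2·0.24 = 2 − 0.48 = 1.52.
Under uncorrelated errors the observed covariances equal the true-score covariances, so only the own-variance terms attenuate.
True-score variance = [0.77 + 0.83] − 0.48 = 1.6 − 0.48 = 1.12.
Reliability = 1.12 / 1.52 = 0.7368.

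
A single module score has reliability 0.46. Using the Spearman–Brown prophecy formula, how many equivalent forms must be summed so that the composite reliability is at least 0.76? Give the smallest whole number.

k ≥ ρ*(1−ρ₁)/(ρ₁(1−ρ*)) = 0.76·0.54 / (0.46·0.24) = 3.717.
Smallest integer k = 4.

4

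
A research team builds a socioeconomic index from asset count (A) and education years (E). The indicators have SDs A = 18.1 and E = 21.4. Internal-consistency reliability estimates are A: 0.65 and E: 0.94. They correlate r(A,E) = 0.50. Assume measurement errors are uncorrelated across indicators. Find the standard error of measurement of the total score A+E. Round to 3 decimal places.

Var(total) = 785.57 + 387.34 = 1172.91.
True-score variance = 643.429 + 387.34 = 1030.77, so reliability = 0.8788.
Error variance = 1172.91 − 1030.77 = 142.141; SEM = √142.141 = 11.922.

11.922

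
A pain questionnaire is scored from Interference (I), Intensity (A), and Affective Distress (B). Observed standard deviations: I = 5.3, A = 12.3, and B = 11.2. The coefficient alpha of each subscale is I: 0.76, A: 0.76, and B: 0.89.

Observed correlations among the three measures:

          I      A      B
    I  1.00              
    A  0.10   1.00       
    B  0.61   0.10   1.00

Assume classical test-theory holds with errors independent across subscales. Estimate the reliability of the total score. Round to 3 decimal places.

Var(I+A+B) = 5.3² + 12.3² + 11.2² + 2·[5.3·12.3·0.10 + 5.3·11.2·0.61 + 12.3·11.2·0.10] = 304.82 + 113.009 = 417.829.
With uncorrelated errors the cross-covariances are all true-score covariance, so they carry over unchanged; only the diagonal terms shrink to ρᵢσᵢ².
True-score variance = [5.3²·0.76 + 12.3²·0.76 + 11.2²·0.89] + 113.009 = 247.97 + 113.009 = 360.98.
Reliability = 360.98 / 417.829 = 0.864.

0.864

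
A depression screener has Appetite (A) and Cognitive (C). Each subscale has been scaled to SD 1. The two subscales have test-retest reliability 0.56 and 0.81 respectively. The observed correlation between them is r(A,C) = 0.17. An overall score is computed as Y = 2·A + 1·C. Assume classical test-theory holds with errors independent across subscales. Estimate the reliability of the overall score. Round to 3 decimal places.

0.657

Var(Y) = 2² + 1 + 2·[2·0.17] = 5 + 0.68 = 5.68.
Because errors are independent across components, Cov(Tᵢ,Tⱼ) = Cov(Xᵢ,Xⱼ); the off-diagonal part of the true-score variance is the same as above.
True-score variance = [2²·0.56 + 0.81] + 0.68 = 3.05 + 0.68 = 3.73.
Reliability = 3.73 / 5.68 = 0.657.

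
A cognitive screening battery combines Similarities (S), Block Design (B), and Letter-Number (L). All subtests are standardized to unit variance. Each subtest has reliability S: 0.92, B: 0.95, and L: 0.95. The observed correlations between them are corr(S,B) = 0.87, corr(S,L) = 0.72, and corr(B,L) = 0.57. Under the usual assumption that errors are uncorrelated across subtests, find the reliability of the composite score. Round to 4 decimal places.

Var(S+B+L) = 3 + 2·[0.87 + 0.72 + 0.57] = 3 + 4.32 = 7.32.
Because errors are independent across components, Cov(Tᵢ,Tⱼ) = Cov(Xᵢ,Xⱼ); the off-diagonal part of the true-score variance is the same as above.
True-score variance = [0.92 + 0.95 + 0.95] + 4.32 = 2.82 + 4.32 = 7.14.
Reliability = 7.14 / 7.32 = 0.9754.

0.9754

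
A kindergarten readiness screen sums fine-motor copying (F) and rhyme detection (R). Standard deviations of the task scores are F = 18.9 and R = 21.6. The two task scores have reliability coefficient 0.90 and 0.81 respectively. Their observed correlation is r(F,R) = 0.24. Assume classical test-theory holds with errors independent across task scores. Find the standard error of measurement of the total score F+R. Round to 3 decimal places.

11.152

Var(total) = 823.77 + 195.955 = 1019.73.
True-score variance = 699.403 + 195.955 = 895.358, so reliability = 0.8780.
Error variance = 1019.73 − 895.358 = 124.367; SEM = √124.367 = 11.152.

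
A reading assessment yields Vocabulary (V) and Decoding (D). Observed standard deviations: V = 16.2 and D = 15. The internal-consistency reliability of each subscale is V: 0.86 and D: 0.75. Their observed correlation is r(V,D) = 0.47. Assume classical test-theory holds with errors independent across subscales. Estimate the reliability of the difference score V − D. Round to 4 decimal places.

0.6410

Var(V−D) = 16.2² + 15² − 2·16.2·15·0.47 = 487.44 − 228.42 = 259.02.
With uncorrelated errors the cross-covariances are all true-score covariance, so they carry over unchanged; only the diagonal terms shrink to ρᵢσᵢ².
True-score variance = [16.2²·0.86 + 15²·0.75] − 228.42 = 394.448 − 228.42 = 166.028.
Reliability = 166.028 / 259.02 = 0.6410.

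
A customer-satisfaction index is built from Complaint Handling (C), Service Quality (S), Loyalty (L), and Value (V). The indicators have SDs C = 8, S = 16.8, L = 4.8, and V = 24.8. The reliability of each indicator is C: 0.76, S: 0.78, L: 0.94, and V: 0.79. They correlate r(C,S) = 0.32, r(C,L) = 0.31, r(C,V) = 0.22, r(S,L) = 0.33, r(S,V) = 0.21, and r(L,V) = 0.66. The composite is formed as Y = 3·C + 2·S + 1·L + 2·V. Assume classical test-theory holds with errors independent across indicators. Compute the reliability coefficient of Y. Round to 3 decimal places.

Var(Y) = 3²·8² + 2²·16.8² + 4.8² + 2²·24.8² + 2·[6·8·16.8·0.32 + 3·8·4.8·0.31 + 6·8·24.8·0.22 + 2·16.8·4.8·0.33 + 4·16.8·24.8·0.21 + 2·4.8·24.8·0.66] = 4188.16 + 2231.96 = 6420.12.
Because errors are independent across components, Cov(Tᵢ,Tⱼ) = Cov(Xᵢ,Xⱼ); the off-diagonal part of the true-score variance is the same as above.
True-score variance = [3²·8²·0.76 + 2²·16.8²·0.78 + 4.8²·0.94 + 2²·24.8²·0.79] + 2231.96 = 3283.53 + 2231.96 = 5515.49.
Reliability = 5515.49 / 6420.12 = 0.859.

0.859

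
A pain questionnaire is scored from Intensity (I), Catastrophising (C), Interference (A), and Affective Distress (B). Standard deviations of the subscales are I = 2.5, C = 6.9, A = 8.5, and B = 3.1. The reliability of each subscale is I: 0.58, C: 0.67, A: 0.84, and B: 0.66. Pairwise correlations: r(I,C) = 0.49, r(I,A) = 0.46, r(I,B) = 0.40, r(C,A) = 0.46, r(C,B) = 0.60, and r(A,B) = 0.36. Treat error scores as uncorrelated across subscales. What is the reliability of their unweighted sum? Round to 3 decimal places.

0.880

Var(I+C+A+B) = 2.5² + 6.9² + 8.5² + 3.1² + 2·[2.5·6.9·0.49 + 2.5·8.5·0.46 + 2.5·3.1·0.40 + 6.9·8.5·0.46 + 6.9·3.1·0.60 + 8.5·3.1·0.36] = 135.72 + 141.253 = 276.973.
With uncorrelated errors the cross-covariances are all true-score covariance, so they carry over unchanged; only the diagonal terms shrink to ρᵢσᵢ².
True-score variance = [2.5²·0.58 + 6.9²·0.67 + 8.5²·0.84 + 3.1²·0.66] + 141.253 = 102.556 + 141.253 = 243.809.
Reliability = 243.809 / 276.973 = 0.880.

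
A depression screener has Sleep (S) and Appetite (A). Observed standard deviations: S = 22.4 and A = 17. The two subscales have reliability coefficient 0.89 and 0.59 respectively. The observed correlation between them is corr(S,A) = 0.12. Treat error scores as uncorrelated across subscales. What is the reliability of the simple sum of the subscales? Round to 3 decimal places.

Var(S+A) = 22.4² + 17² + 2·[22.4·17·0.12] = 790.76 + 91.392 = 882.152.
Because errors are independent across components, Cov(Tᵢ,Tⱼ) = Cov(Xᵢ,Xⱼ); the off-diagonal part of the true-score variance is the same as above.
True-score variance = [22.4²·0.89 + 17²·0.59] + 91.392 = 617.076 + 91.392 = 708.468.
Reliability = 708.468 / 882.152 = 0.803.

0.803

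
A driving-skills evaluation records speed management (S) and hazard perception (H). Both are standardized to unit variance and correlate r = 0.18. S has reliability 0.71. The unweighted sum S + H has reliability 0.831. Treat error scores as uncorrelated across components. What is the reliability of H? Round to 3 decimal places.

0.891

Var(S+H) = 2 + 2·0.18 = 2.360.
True-score variance = ρ_S + ρ_H + 2·0.18, so 0.831 = (0.71 + ρ_H + 0.36) / 2.360.
ρ_H = 0.831·2.360 − 0.71 − 0.36 = 0.891.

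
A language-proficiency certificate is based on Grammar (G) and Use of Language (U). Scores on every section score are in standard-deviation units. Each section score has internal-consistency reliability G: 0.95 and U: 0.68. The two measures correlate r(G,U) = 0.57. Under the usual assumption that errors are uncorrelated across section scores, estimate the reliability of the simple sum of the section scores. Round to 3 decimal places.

0.882

Var(G+U) = 2 + 2·[0.57] = 2 + 1.14 = 3.14.
With uncorrelated errors the cross-covariances are all true-score covariance, so they carry over unchanged; only the diagonal terms shrink to ρᵢσᵢ².
True-score variance = [0.95 + 0.68] + 1.14 = 1.63 + 1.14 = 2.77.
Reliability = 2.77 / 3.14 = 0.882.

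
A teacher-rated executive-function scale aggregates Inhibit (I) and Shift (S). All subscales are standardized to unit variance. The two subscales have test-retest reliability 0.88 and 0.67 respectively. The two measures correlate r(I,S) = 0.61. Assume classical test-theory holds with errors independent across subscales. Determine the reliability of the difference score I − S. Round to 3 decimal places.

Var(I−S) = 1 + 1 − 2·0.61 = 2 − 1.22 = 0.78.
Because errors are independent across components, Cov(Tᵢ,Tⱼ) = Cov(Xᵢ,Xⱼ); the off-diagonal part of the true-score variance is the same as above.
True-score variance = [0.88 + 0.67] − 1.22 = 1.55 − 1.22 = 0.33.
Reliability = 0.33 / 0.78 = 0.423.

0.423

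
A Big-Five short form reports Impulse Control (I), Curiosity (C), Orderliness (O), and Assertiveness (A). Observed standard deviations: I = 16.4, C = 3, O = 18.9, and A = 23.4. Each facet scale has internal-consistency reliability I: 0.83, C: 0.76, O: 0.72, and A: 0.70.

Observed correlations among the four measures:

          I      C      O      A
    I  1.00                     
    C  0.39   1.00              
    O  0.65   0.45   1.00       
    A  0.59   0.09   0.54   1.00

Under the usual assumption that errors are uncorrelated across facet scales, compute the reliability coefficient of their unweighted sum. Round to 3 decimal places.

0.881

Var(I+C+O+A) = 16.4² + 3² + 18.9² + 23.4² + 2·[16.4·3·0.39 + 16.4·18.9·0.65 + 16.4·23.4·0.59 + 3·18.9·0.45 + 3·23.4·0.09 + 18.9·23.4·0.54] = 1182.73 + 1435.47 = 2618.2.
With uncorrelated errors the cross-covariances are all true-score covariance, so they carry over unchanged; only the diagonal terms shrink to ρᵢσᵢ².
True-score variance = [16.4²·0.83 + 3²·0.76 + 18.9²·0.72 + 23.4²·0.70] + 1435.47 = 870.56 + 1435.47 = 2306.03.
Reliability = 2306.03 / 2618.2 = 0.881.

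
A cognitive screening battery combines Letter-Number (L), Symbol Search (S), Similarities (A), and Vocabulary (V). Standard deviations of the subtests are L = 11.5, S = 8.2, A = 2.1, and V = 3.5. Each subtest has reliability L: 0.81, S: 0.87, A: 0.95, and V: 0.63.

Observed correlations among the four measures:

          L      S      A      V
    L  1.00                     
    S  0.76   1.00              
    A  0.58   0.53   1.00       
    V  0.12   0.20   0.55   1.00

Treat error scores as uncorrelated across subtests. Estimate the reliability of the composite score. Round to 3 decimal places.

0.911

Var(L+S+A+V) = 11.5² + 8.2² + 2.1² + 3.5² + 2·[11.5·8.2·0.76 + 11.5·2.1·0.58 + 11.5·3.5·0.12 + 8.2·2.1·0.53 + 8.2·3.5·0.20 + 2.1·3.5·0.55] = 216.15 + 218.828 = 434.978.
Under uncorrelated errors the observed covariances equal the true-score covariances, so only the own-variance terms attenuate.
True-score variance = [11.5²·0.81 + 8.2²·0.87 + 2.1²·0.95 + 3.5²·0.63] + 218.828 = 177.528 + 218.828 = 396.356.
Reliability = 396.356 / 434.978 = 0.911.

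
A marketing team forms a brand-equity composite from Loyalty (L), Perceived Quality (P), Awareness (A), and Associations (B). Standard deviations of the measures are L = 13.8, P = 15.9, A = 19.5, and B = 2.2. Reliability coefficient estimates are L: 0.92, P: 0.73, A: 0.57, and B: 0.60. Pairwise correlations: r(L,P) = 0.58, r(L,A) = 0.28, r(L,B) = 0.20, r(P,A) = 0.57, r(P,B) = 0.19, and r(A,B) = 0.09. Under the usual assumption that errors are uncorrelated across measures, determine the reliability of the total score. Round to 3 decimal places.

0.846

Var(L+P+A+B) = 13.8² + 15.9² + 19.5² + 2.2² + 2·[13.8·15.9·0.58 + 13.8·19.5·0.28 + 13.8·2.2·0.20 + 15.9·19.5·0.57 + 15.9·2.2·0.19 + 19.5·2.2·0.09] = 828.34 + 791.839 = 1620.18.
With uncorrelated errors the cross-covariances are all true-score covariance, so they carry over unchanged; only the diagonal terms shrink to ρᵢσᵢ².
True-score variance = [13.8²·0.92 + 15.9²·0.73 + 19.5²·0.57 + 2.2²·0.60] + 791.839 = 579.403 + 791.839 = 1371.24.
Reliability = 1371.24 / 1620.18 = 0.846.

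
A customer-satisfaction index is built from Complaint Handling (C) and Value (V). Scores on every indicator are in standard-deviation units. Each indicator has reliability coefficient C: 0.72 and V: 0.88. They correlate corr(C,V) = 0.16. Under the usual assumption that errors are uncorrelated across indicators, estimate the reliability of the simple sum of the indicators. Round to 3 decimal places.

0.828

Var(C+V) = 2 + 2·[0.16] = 2 + 0.32 = 2.32.
With uncorrelated errors the cross-covariances are all true-score covariance, so they carry over unchanged; only the diagonal terms shrink to ρᵢσᵢ².
True-score variance = [0.72 + 0.88] + 0.32 = 1.6 + 0.32 = 1.92.
Reliability = 1.92 / 2.32 = 0.828.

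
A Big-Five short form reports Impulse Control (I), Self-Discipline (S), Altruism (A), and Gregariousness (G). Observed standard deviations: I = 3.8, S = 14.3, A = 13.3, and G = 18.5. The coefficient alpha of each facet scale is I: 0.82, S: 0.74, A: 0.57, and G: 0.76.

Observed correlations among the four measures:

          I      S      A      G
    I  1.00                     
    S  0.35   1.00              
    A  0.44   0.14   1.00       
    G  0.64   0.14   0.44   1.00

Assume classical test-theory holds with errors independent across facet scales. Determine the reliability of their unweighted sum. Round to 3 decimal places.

0.829

Var(I+S+A+G) = 3.8² + 14.3² + 13.3² + 18.5² + 2·[3.8·14.3·0.35 + 3.8·13.3·0.44 + 3.8·18.5·0.64 + 14.3·13.3·0.14 + 14.3·18.5·0.14 + 13.3·18.5·0.44] = 738.07 + 516.348 = 1254.42.
Because errors are independent across components, Cov(Tᵢ,Tⱼ) = Cov(Xᵢ,Xⱼ); the off-diagonal part of the true-score variance is the same as above.
True-score variance = [3.8²·0.82 + 14.3²·0.74 + 13.3²·0.57 + 18.5²·0.76] + 516.348 = 524.101 + 516.348 = 1040.45.
Reliability = 1040.45 / 1254.42 = 0.829.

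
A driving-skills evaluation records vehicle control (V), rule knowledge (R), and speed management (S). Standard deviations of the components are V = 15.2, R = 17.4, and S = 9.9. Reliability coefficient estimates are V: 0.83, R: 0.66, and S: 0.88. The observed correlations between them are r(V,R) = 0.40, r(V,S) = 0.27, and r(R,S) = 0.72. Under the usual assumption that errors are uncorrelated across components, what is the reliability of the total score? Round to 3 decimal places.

Var(V+R+S) = 15.2² + 17.4² + 9.9² + 2·[15.2·17.4·0.40 + 15.2·9.9·0.27 + 17.4·9.9·0.72] = 631.81 + 540.898 = 1172.71.
With uncorrelated errors the cross-covariances are all true-score covariance, so they carry over unchanged; only the diagonal terms shrink to ρᵢσᵢ².
True-score variance = [15.2²·0.83 + 17.4²·0.66 + 9.9²·0.88] + 540.898 = 477.834 + 540.898 = 1018.73.
Reliability = 1018.73 / 1172.71 = 0.869.

0.869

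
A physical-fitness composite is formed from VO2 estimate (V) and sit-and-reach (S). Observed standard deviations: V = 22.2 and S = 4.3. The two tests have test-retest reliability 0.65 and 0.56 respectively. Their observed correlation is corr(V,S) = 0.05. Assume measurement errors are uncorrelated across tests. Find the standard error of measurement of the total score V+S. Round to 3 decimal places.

13.440

Var(total) = 511.33 + 9.546 = 520.876.
True-score variance = 330.7 + 9.546 = 340.246, so reliability = 0.6532.
Error variance = 520.876 − 340.246 = 180.63; SEM = √180.63 = 13.440.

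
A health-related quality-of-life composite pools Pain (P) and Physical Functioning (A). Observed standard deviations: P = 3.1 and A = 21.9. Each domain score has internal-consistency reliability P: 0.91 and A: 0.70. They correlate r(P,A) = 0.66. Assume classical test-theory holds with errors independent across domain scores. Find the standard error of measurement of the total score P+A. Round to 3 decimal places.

Var(total) = 489.22 + 89.6148 = 578.835.
True-score variance = 344.472 + 89.6148 = 434.087, so reliability = 0.7499.
Error variance = 578.835 − 434.087 = 144.748; SEM = √144.748 = 12.031.

12.031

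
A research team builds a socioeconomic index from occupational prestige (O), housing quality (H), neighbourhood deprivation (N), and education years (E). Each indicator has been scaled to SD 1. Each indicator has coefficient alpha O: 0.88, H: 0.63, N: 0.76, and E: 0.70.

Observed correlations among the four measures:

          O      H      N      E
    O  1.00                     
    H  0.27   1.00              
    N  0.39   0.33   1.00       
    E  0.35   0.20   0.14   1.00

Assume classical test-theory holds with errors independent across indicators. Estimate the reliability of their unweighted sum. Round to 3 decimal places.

Var(O+H+N+E) = 4 + 2·[0.27 + 0.39 + 0.35 + 0.33 + 0.20 + 0.14] = 4 + 3.36 = 7.36.
Under uncorrelated errors the observed covariances equal the true-score covariances, so only the own-variance terms attenuate.
True-score variance = [0.88 + 0.63 + 0.76 + 0.70] + 3.36 = 2.97 + 3.36 = 6.33.
Reliability = 6.33 / 7.36 = 0.860.

0.860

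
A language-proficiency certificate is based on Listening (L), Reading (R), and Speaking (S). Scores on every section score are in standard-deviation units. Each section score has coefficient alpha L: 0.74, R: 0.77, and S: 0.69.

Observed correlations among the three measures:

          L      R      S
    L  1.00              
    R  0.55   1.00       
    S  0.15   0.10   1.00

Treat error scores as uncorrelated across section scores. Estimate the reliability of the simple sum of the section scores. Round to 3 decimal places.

Var(L+R+S) = 3 + 2·[0.55 + 0.15 + 0.10] = 3 + 1.6 = 4.6.
Under uncorrelated errors the observed covariances equal the true-score covariances, so only the own-variance terms attenuate.
True-score variance = [0.74 + 0.77 + 0.69] + 1.6 = 2.2 + 1.6 = 3.8.
Reliability = 3.8 / 4.6 = 0.826.

0.826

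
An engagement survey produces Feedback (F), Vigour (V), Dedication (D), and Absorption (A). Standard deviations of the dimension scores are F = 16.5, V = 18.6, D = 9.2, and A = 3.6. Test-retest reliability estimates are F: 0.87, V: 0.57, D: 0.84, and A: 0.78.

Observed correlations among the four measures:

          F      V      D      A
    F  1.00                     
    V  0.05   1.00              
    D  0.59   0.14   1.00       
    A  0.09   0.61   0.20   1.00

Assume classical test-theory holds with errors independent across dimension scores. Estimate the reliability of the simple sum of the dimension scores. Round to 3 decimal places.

Var(F+V+D+A) = 16.5² + 18.6² + 9.2² + 3.6² + 2·[16.5·18.6·0.05 + 16.5·9.2·0.59 + 16.5·3.6·0.09 + 18.6·9.2·0.14 + 18.6·3.6·0.61 + 9.2·3.6·0.20] = 715.81 + 363.359 = 1079.17.
Under uncorrelated errors the observed covariances equal the true-score covariances, so only the own-variance terms attenuate.
True-score variance = [16.5²·0.87 + 18.6²·0.57 + 9.2²·0.84 + 3.6²·0.78] + 363.359 = 515.261 + 363.359 = 878.62.
Reliability = 878.62 / 1079.17 = 0.814.

0.814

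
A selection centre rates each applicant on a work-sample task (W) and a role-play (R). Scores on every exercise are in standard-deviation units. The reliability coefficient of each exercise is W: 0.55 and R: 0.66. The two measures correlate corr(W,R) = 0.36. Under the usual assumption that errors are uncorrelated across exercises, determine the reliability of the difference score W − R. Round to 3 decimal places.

0.383

Var(W−R) = 1 + 1 − 2·0.36 = 2 − 0.72 = 1.28.
Under uncorrelated errors the observed covariances equal the true-score covariances, so only the own-variance terms attenuate.
True-score variance = [0.55 + 0.66] − 0.72 = 1.21 − 0.72 = 0.49.
Reliability = 0.49 / 1.28 = 0.383.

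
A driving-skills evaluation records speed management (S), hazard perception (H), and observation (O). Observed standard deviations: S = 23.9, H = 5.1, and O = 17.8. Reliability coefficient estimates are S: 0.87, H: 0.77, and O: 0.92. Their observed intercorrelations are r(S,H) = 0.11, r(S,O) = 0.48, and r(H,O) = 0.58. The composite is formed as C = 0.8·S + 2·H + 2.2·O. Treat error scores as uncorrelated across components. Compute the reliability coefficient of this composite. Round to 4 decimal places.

0.9399

Var(C) = 0.8²·23.9² + 2²·5.1² + 2.2²·17.8² + 2·[1.6·23.9·5.1·0.11 + 1.76·23.9·17.8·0.48 + 4.4·5.1·17.8·0.58] = 2003.12 + 1225.04 = 3228.16.
With uncorrelated errors the cross-covariances are all true-score covariance, so they carry over unchanged; only the diagonal terms shrink to ρᵢσᵢ².
True-score variance = [0.8²·23.9²·0.87 + 2²·5.1²·0.77 + 2.2²·17.8²·0.92] + 1225.04 = 1808.99 + 1225.04 = 3034.02.
Reliability = 3034.02 / 3228.16 = 0.9399.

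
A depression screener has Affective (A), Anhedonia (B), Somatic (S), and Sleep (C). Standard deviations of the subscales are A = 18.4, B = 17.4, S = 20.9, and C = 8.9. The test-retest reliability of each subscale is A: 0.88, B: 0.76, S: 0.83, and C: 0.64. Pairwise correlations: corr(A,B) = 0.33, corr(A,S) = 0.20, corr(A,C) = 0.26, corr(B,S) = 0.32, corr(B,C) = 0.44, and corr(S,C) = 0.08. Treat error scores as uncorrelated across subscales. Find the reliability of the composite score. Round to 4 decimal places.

0.8923

Var(A+B+S+C) = 18.4² + 17.4² + 20.9² + 8.9² + 2·[18.4·17.4·0.33 + 18.4·20.9·0.20 + 18.4·8.9·0.26 + 17.4·20.9·0.32 + 17.4·8.9·0.44 + 20.9·8.9·0.08] = 1157.34 + 849.066 = 2006.41.
With uncorrelated errors the cross-covariances are all true-score covariance, so they carry over unchanged; only the diagonal terms shrink to ρᵢσᵢ².
True-score variance = [18.4²·0.88 + 17.4²·0.76 + 20.9²·0.83 + 8.9²·0.64] + 849.066 = 941.277 + 849.066 = 1790.34.
Reliability = 1790.34 / 2006.41 = 0.8923.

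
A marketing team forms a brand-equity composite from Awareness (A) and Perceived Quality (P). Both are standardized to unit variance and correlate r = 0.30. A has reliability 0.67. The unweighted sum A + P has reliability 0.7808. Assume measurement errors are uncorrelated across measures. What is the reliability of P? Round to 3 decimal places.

0.760

Var(A+P) = 2 + 2·0.30 = 2.600.
True-score variance = ρ_A + ρ_P + 2·0.30, so 0.7808 = (0.67 + ρ_P + 0.60) / 2.600.
ρ_P = 0.7808·2.600 − 0.67 − 0.60 = 0.760.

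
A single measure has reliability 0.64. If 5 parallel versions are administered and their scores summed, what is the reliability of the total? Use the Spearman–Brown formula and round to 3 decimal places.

0.899

ρ_k = kρ / (1 + (k−1)ρ) = 5·0.64 / (1 + 4·0.64) = 3.200 / 3.560 = 0.899.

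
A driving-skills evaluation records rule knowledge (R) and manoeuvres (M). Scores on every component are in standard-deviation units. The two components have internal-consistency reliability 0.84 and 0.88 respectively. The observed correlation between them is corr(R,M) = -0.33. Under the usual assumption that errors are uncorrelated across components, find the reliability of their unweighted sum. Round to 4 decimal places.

Var(R+M) = 2 + 2·[(-0.33)] = 2 − 0.66 = 1.34.
Under uncorrelated errors the observed covariances equal the true-score covariances, so only the own-variance terms attenuate.
True-score variance = [0.84 + 0.88] − 0.66 = 1.72 − 0.66 = 1.06.
Reliability = 1.06 / 1.34 = 0.7910.

0.7910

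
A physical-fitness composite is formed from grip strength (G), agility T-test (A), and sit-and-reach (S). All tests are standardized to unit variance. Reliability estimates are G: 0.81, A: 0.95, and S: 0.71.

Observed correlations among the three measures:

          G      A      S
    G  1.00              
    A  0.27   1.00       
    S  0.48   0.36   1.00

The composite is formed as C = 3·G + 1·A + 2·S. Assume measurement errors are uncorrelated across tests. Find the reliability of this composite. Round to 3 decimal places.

Var(C) = 3² + 1 + 2² + 2·[3·0.27 + 6·0.48 + 2·0.36] = 14 + 8.82 = 22.82.
Because errors are independent across components, Cov(Tᵢ,Tⱼ) = Cov(Xᵢ,Xⱼ); the off-diagonal part of the true-score variance is the same as above.
True-score variance = [3²·0.81 + 0.95 + 2²·0.71] + 8.82 = 11.08 + 8.82 = 19.9.
Reliability = 19.9 / 22.82 = 0.872.

0.872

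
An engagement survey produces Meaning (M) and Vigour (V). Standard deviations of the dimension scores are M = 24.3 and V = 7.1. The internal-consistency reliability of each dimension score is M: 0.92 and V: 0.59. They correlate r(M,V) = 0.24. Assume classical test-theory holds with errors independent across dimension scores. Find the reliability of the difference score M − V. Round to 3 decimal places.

0.878

Var(M−V) = 24.3² + 7.1² − 2·24.3·7.1·0.24 = 640.9 − 82.8144 = 558.086.
Under uncorrelated errors the observed covariances equal the true-score covariances, so only the own-variance terms attenuate.
True-score variance = [24.3²·0.92 + 7.1²·0.59] − 82.8144 = 572.993 − 82.8144 = 490.178.
Reliability = 490.178 / 558.086 = 0.878.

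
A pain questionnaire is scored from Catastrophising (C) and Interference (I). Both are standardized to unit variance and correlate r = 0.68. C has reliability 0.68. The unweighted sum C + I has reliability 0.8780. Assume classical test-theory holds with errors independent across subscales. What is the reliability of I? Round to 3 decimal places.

0.910

Var(C+I) = 2 + 2·0.68 = 3.360.
True-score variance = ρ_C + ρ_I + 2·0.68, so 0.8780 = (0.68 + ρ_I + 1.36) / 3.360.
ρ_I = 0.8780·3.360 − 0.68 − 1.36 = 0.910.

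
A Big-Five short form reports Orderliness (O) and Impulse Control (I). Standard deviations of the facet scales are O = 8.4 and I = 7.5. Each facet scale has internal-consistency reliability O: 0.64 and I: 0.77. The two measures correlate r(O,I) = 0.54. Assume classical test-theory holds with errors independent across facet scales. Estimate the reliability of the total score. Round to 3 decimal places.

Var(O+I) = 8.4² + 7.5² + 2·[8.4·7.5·0.54] = 126.81 + 68.04 = 194.85.
Under uncorrelated errors the observed covariances equal the true-score covariances, so only the own-variance terms attenuate.
True-score variance = [8.4²·0.64 + 7.5²·0.77] + 68.04 = 88.4709 + 68.04 = 156.511.
Reliability = 156.511 / 194.85 = 0.803.

0.803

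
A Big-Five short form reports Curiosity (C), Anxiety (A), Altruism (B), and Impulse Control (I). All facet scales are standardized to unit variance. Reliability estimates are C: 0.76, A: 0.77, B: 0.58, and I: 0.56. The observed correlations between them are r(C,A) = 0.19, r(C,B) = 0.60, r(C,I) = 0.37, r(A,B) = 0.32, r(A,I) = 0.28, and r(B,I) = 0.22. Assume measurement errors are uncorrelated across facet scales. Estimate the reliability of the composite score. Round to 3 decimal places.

0.833

Var(C+A+B+I) = 4 + 2·[0.19 + 0.60 + 0.37 + 0.32 + 0.28 + 0.22] = 4 + 3.96 = 7.96.
Because errors are independent across components, Cov(Tᵢ,Tⱼ) = Cov(Xᵢ,Xⱼ); the off-diagonal part of the true-score variance is the same as above.
True-score variance = [0.76 + 0.77 + 0.58 + 0.56] + 3.96 = 2.67 + 3.96 = 6.63.
Reliability = 6.63 / 7.96 = 0.833.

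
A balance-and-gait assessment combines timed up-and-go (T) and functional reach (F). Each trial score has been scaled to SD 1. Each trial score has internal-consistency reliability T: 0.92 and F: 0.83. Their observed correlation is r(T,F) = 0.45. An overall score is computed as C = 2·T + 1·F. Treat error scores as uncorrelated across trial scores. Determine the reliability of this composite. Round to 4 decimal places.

0.9279

Var(C) = 2² + 1 + 2·[2·0.45] = 5 + 1.8 = 6.8.
With uncorrelated errors the cross-covariances are all true-score covariance, so they carry over unchanged; only the diagonal terms shrink to ρᵢσᵢ².
True-score variance = [2²·0.92 + 0.83] + 1.8 = 4.51 + 1.8 = 6.31.
Reliability = 6.31 / 6.8 = 0.9279.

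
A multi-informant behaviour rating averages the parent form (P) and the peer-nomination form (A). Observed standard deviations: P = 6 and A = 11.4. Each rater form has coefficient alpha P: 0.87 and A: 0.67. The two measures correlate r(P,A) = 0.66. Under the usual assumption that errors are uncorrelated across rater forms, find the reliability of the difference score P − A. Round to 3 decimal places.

0.371

Var(P−A) = 6² + 11.4² − 2·6·11.4·0.66 = 165.96 − 90.288 = 75.672.
Under uncorrelated errors the observed covariances equal the true-score covariances, so only the own-variance terms attenuate.
True-score variance = [6²·0.87 + 11.4²·0.67] − 90.288 = 118.393 − 90.288 = 28.1052.
Reliability = 28.1052 / 75.672 = 0.371.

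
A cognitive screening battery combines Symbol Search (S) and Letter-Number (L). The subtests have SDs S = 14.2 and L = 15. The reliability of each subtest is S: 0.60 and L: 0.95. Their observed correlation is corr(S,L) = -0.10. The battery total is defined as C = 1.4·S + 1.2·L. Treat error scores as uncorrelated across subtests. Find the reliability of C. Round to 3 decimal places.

Var(C) = 1.4²·14.2² + 1.2²·15² + 2·[1.68·14.2·15·(-0.10)] = 719.214 − 71.568 = 647.646.
Under uncorrelated errors the observed covariances equal the true-score covariances, so only the own-variance terms attenuate.
True-score variance = [1.4²·14.2²·0.60 + 1.2²·15²·0.95] − 71.568 = 544.929 − 71.568 = 473.361.
Reliability = 473.361 / 647.646 = 0.731.

0.731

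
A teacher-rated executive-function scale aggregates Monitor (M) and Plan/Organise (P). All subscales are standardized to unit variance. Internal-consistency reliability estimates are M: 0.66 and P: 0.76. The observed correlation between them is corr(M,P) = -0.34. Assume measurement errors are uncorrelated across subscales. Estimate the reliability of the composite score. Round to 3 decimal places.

Var(M+P) = 2 + 2·[(-0.34)] = 2 − 0.68 = 1.32.
Under uncorrelated errors the observed covariances equal the true-score covariances, so only the own-variance terms attenuate.
True-score variance = [0.66 + 0.76] − 0.68 = 1.42 − 0.68 = 0.74.
Reliability = 0.74 / 1.32 = 0.561.

0.561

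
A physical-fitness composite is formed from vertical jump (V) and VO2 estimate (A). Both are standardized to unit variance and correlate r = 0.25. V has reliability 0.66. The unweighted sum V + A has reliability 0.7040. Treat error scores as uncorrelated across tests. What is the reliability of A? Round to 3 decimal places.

0.600

Var(V+A) = 2 + 2·0.25 = 2.500.
True-score variance = ρ_V + ρ_A + 2·0.25, so 0.7040 = (0.66 + ρ_A + 0.50) / 2.500.
ρ_A = 0.7040·2.500 − 0.66 − 0.50 = 0.600.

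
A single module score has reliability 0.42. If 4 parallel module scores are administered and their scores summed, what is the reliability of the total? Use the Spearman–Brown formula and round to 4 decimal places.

ρ_k = kρ / (1 + (k−1)ρ) = 4·0.42 / (1 + 3·0.42) = 1.680 / 2.260 = 0.7434.

0.7434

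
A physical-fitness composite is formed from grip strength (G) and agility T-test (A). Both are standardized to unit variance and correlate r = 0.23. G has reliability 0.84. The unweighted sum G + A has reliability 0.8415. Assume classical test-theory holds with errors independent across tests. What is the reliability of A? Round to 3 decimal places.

0.770

Var(G+A) = 2 + 2·0.23 = 2.460.
True-score variance = ρ_G + ρ_A + 2·0.23, so 0.8415 = (0.84 + ρ_A + 0.46) / 2.460.
ρ_A = 0.8415·2.460 − 0.84 − 0.46 = 0.770.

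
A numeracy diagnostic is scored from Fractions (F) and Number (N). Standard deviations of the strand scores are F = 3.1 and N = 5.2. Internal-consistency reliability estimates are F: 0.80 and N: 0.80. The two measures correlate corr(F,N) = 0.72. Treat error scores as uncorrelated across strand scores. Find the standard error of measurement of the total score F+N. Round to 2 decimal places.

Var(total) = 36.65 + 23.2128 = 59.8628.
True-score variance = 29.32 + 23.2128 = 52.5328, so reliability = 0.8776.
Error variance = 59.8628 − 52.5328 = 7.33; SEM = √7.33 = 2.71.

2.71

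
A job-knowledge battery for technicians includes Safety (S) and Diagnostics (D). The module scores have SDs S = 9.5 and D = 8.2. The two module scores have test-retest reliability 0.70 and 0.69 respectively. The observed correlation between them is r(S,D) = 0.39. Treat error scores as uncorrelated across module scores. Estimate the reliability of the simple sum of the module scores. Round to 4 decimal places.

0.7804

Var(S+D) = 9.5² + 8.2² + 2·[9.5·8.2·0.39] = 157.49 + 60.762 = 218.252.
With uncorrelated errors the cross-covariances are all true-score covariance, so they carry over unchanged; only the diagonal terms shrink to ρᵢσᵢ².
True-score variance = [9.5²·0.70 + 8.2²·0.69] + 60.762 = 109.571 + 60.762 = 170.333.
Reliability = 170.333 / 218.252 = 0.7804.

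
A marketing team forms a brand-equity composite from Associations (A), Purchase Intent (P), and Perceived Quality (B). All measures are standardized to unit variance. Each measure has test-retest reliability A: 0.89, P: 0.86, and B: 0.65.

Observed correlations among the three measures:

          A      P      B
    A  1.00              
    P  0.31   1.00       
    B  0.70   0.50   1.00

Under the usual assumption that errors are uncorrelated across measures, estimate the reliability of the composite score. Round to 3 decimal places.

Var(A+P+B) = 3 + 2·[0.31 + 0.70 + 0.50] = 3 + 3.02 = 6.02.
Because errors are independent across components, Cov(Tᵢ,Tⱼ) = Cov(Xᵢ,Xⱼ); the off-diagonal part of the true-score variance is the same as above.
True-score variance = [0.89 + 0.86 + 0.65] + 3.02 = 2.4 + 3.02 = 5.42.
Reliability = 5.42 / 6.02 = 0.900.

0.900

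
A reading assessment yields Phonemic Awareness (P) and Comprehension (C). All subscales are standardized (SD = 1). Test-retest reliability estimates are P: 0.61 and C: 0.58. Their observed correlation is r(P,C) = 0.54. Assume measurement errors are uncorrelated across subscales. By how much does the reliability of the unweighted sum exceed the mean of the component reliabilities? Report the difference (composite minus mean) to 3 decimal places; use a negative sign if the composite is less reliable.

0.142

Var(sum) = 2 + 1.08 = 3.08; true-score variance = 1.19 + 1.08 = 2.27; composite reliability = 0.7370.
Mean component reliability = 0.5950.
Difference = 0.7370 − 0.5950 = 0.142.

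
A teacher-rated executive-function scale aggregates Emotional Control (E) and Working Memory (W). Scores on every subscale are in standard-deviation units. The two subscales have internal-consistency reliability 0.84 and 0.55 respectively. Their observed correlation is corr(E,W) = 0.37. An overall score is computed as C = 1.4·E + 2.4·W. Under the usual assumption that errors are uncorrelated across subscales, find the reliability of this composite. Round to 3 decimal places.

Var(C) = 1.4² + 2.4² + 2·[3.36·0.37] = 7.72 + 2.4864 = 10.2064.
Because errors are independent across components, Cov(Tᵢ,Tⱼ) = Cov(Xᵢ,Xⱼ); the off-diagonal part of the true-score variance is the same as above.
True-score variance = [1.4²·0.84 + 2.4²·0.55] + 2.4864 = 4.8144 + 2.4864 = 7.3008.
Reliability = 7.3008 / 10.2064 = 0.715.

0.715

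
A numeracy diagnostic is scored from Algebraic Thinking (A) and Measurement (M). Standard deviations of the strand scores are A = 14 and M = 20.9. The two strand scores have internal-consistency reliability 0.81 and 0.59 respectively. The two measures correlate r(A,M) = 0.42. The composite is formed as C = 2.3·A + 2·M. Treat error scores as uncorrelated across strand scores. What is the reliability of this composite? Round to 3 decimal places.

Var(C) = 2.3²·14² + 2²·20.9² + 2·[4.6·14·20.9·0.42] = 2784.08 + 1130.61 = 3914.69.
Under uncorrelated errors the observed covariances equal the true-score covariances, so only the own-variance terms attenuate.
True-score variance = [2.3²·14²·0.81 + 2²·20.9²·0.59] + 1130.61 = 1870.71 + 1130.61 = 3001.32.
Reliability = 3001.32 / 3914.69 = 0.767.

0.767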